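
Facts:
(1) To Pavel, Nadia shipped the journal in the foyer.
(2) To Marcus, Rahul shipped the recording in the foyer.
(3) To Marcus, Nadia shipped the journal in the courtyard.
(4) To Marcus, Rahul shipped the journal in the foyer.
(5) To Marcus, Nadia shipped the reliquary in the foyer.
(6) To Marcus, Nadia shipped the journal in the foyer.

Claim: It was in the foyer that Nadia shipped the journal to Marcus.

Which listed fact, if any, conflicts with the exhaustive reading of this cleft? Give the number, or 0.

Focus of the cleft: "in the foyer" (the setting). Presupposed background: agent = Nadia, thing = the journal, recipient = Marcus.
The exhaustive reading says no other setting fits that background.
But fact (3) also has agent = Nadia, thing = the journal, recipient = Marcus, with setting = in the courtyard — so the exhaustive reading fails.

3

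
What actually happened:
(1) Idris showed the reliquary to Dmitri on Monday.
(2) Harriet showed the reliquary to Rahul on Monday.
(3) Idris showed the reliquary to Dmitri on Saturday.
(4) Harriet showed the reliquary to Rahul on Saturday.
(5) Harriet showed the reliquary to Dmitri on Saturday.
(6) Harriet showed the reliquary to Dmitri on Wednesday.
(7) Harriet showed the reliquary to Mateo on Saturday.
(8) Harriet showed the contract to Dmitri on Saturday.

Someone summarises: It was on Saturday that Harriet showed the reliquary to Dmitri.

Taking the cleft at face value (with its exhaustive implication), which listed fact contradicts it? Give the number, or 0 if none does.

6

Focus of the cleft: "on Saturday" (the setting). Presupposed background: agent = Harriet, thing = the reliquary, recipient = Dmitri.
Exhaustivity: on Saturday is the only setting satisfying that background.
Fact (6) shares the background but with setting = on Wednesday; exhaustivity is violated.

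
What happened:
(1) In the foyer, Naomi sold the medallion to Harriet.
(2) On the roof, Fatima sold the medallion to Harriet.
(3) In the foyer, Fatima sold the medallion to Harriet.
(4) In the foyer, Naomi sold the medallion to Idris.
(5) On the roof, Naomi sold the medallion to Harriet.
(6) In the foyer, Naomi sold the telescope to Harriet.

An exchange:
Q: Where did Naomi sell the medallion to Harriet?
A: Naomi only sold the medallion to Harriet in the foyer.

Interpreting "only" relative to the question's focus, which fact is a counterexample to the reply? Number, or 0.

The question "Where did ...?" targets the setting, so in the reply the focus falls on "in the foyer".
So "only" ranges over settings; the rest (same agent, thing, recipient (Naomi / the medallion / Harriet)) is presupposed.
Fact (5) keeps same agent, thing, recipient (Naomi / the medallion / Harriet) but has setting = on the roof; that refutes the reply.
(Fact (4) would refute a reading with focus on the recipient — but that is not what the question asks.)

5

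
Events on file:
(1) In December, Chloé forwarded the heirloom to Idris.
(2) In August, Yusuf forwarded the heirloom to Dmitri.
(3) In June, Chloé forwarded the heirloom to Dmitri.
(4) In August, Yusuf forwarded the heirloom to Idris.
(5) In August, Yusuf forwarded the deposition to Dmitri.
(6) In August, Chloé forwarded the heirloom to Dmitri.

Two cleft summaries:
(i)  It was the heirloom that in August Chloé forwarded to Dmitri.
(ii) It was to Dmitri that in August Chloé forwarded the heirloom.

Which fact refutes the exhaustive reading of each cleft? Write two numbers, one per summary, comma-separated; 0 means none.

0, 0

Summary (i) focuses "the heirloom" (the thing); background agent = Chloé, recipient = Dmitri, setting = in August. No fact matches that background with a different thing, so 0.
Summary (ii) focuses "Dmitri" (the recipient); background agent = Chloé, thing = the heirloom, setting = in August. No fact matches that background with a different recipient, so 0.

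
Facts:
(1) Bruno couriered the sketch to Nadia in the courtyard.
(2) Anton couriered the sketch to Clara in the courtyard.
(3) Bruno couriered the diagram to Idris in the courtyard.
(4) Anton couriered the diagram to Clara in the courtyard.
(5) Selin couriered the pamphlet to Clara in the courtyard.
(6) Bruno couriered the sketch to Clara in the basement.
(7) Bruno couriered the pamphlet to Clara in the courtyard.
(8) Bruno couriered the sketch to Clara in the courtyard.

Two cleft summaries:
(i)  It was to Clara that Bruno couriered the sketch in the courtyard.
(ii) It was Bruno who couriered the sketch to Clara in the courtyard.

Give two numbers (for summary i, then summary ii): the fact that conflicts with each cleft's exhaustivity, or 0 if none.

(i): focus "Clara". Looking for Bruno as agent and the sketch as thing and in the courtyard as setting with some other recipient — fact (1) has Nadia there. Refuted.
(ii): focus "Bruno". Looking for the sketch as thing and Clara as recipient and in the courtyard as setting with some other agent — fact (2) has Anton there. Refuted.

1, 2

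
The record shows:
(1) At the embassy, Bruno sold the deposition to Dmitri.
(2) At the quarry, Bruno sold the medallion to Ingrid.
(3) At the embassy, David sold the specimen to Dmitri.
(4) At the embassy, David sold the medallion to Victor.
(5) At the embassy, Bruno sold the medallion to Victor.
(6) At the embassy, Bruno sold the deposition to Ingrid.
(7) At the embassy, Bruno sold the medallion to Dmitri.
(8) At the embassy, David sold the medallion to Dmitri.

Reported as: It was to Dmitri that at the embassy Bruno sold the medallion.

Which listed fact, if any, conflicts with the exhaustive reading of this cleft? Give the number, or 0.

Focus of the cleft: "Dmitri" (the recipient). Presupposed background: Bruno as agent and the medallion as thing and at the embassy as setting.
The exhaustive reading says no other recipient fits that background.
But fact (5) also has Bruno as agent and the medallion as thing and at the embassy as setting, with recipient = Victor — so the exhaustive reading fails.

5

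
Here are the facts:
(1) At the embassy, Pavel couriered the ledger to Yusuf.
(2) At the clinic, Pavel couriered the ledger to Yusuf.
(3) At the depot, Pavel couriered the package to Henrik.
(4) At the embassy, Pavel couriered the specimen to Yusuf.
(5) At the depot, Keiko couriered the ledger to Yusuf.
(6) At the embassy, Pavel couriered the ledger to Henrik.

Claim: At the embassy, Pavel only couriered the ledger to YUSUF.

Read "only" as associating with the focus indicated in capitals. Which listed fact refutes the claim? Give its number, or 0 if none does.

Focus (in capitals) is "Yusuf" — the recipient. "Only" excludes alternative recipients while holding fixed Pavel as agent and the ledger as thing and at the embassy as setting.
Fact (6) shares the background but differs in recipient (Henrik) — a counterexample.

6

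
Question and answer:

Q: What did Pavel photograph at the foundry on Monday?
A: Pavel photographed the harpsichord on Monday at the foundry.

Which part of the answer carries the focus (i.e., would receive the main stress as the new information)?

The wh-word "what" asks about the direct object.
In the answer, "Pavel", "on Monday" and "at the foundry" are given — repeated from the question.
The constituent filling the direct object gap is "the harpsichord"; that is the focus and would carry nuclear stress.

the harpsichord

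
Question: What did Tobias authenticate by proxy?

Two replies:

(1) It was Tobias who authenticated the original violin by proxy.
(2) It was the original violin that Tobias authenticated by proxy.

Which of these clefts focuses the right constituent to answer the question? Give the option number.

2

The question word "what" targets the direct object.
Option (1) clefts "Tobias" — the subject (agent), not what was asked.
Option (2) clefts "the original violin" — that matches what the question asks about.
So the congruent reply is (2).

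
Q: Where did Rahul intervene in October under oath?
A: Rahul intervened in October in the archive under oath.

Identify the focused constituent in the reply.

in the archive

The wh-word "where" asks about the location.
In the answer, "Rahul", "in October" and "under oath" are given — repeated from the question.
The constituent filling the location gap is "in the archive"; that is the focus and would carry nuclear stress.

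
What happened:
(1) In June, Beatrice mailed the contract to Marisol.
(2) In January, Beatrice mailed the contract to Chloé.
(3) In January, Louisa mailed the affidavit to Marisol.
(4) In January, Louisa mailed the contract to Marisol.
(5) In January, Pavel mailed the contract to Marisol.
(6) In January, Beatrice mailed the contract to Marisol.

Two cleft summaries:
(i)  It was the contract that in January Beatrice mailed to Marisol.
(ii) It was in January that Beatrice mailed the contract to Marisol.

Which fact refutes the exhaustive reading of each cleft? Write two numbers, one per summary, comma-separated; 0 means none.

(i): focus "the contract". No fact shares Beatrice as agent and Marisol as recipient and in January as setting with a different thing. 0.
(ii): focus "in January". Looking for Beatrice as agent and the contract as thing and Marisol as recipient with some other setting — fact (1) has in June there. Refuted.

0, 1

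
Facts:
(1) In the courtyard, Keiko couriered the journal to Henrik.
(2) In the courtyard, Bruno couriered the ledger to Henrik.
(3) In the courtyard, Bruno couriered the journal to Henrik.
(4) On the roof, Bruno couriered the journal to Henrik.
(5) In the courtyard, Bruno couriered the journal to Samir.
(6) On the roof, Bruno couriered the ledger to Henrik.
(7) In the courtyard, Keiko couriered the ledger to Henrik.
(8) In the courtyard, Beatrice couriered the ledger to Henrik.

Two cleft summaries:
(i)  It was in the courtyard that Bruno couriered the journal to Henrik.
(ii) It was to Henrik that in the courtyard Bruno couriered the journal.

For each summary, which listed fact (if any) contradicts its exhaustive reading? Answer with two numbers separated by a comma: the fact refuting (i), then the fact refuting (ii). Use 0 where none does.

(i): focus "in the courtyard". Looking for agent = Bruno, thing = the journal, recipient = Henrik with some other setting — fact (4) has on the roof there. Refuted.
(ii): focus "Henrik". Looking for agent = Bruno, thing = the journal, setting = in the courtyard with some other recipient — fact (5) has Samir there. Refuted.

4, 5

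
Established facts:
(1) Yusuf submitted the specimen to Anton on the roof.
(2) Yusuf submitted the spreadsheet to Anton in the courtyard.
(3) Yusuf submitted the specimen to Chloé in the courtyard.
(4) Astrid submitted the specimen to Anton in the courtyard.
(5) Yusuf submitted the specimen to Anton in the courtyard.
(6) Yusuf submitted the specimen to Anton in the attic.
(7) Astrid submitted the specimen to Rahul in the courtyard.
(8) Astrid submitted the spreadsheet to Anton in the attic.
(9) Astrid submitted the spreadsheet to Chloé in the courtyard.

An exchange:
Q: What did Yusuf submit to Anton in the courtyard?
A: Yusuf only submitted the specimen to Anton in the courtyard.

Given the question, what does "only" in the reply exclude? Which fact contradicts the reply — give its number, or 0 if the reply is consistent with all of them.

Answering "What did ...?" puts focus on the thing — here, "the specimen".
So "only" ranges over things; the rest (same agent, recipient, setting (Yusuf / Anton / in the courtyard)) is presupposed.
Fact (2) keeps same agent, recipient, setting (Yusuf / Anton / in the courtyard) but has thing = the spreadsheet; that refutes the reply.
(Fact (3) would refute a reading with focus on the recipient — but that is not what the question asks.)

2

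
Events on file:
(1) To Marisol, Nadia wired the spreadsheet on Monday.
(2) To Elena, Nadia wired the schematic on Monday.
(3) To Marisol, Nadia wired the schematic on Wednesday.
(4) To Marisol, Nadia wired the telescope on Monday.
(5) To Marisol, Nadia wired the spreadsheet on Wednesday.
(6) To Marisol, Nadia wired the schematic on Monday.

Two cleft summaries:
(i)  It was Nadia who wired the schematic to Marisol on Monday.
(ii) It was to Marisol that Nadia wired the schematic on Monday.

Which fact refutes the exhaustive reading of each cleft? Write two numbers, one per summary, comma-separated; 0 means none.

(i): focus "Nadia". No fact shares thing = the schematic, recipient = Marisol, setting = on Monday with a different agent. 0.
(ii): focus "Marisol". Looking for agent = Nadia, thing = the schematic, setting = on Monday with some other recipient — fact (2) has Elena there. Refuted.

0, 2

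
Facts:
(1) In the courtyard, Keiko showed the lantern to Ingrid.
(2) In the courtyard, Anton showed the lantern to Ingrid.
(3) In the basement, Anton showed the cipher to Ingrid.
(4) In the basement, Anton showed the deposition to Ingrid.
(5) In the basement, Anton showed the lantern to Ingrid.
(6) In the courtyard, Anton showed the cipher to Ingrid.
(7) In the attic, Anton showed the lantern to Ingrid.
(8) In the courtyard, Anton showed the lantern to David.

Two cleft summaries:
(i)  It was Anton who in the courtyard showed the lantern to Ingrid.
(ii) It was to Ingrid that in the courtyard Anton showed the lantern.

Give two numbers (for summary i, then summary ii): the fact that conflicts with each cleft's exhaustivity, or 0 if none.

1, 8

(i): focus "Anton". Looking for same thing, recipient, setting (the lantern / Ingrid / in the courtyard) with some other agent — fact (1) has Keiko there. Refuted.
(ii): focus "Ingrid". Looking for same agent, thing, setting (Anton / the lantern / in the courtyard) with some other recipient — fact (8) has David there. Refuted.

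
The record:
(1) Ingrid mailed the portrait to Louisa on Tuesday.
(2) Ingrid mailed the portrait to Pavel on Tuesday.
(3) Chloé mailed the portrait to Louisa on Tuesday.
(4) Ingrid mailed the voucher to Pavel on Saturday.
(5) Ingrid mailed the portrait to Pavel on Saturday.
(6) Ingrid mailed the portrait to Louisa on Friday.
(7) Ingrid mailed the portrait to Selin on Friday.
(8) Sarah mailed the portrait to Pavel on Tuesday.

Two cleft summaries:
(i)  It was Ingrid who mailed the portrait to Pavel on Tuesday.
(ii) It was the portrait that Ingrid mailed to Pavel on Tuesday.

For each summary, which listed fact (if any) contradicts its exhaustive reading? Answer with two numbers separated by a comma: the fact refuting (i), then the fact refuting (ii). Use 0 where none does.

Summary (i) focuses "Ingrid" (the agent); background the portrait as thing and Pavel as recipient and on Tuesday as setting. Fact (8) matches that background with agent = Sarah — refutes (i).
Summary (ii) focuses "the portrait" (the thing); background Ingrid as agent and Pavel as recipient and on Tuesday as setting. No fact matches that background with a different thing, so 0.

8, 0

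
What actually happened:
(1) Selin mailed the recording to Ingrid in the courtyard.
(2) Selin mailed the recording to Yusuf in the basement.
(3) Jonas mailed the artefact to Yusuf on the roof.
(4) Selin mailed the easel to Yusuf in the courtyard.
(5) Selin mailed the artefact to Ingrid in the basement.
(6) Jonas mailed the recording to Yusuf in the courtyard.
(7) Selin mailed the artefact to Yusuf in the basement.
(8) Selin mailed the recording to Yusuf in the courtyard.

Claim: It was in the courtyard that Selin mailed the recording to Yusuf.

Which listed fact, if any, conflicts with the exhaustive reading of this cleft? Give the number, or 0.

The cleft puts "in the courtyard" in focus and presupposes the open proposition with same agent, thing, recipient (Selin / the recording / Yusuf).
The exhaustive reading says no other setting fits that background.
But fact (2) also has same agent, thing, recipient (Selin / the recording / Yusuf), with setting = in the basement — so the exhaustive reading fails.

2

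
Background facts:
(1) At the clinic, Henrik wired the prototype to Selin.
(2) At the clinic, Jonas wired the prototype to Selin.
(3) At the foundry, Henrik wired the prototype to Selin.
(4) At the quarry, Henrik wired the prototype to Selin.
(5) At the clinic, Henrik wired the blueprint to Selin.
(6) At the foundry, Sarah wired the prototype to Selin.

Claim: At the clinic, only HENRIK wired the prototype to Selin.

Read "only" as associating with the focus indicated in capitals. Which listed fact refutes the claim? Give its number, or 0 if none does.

2

Focus (in capitals) is "Henrik" — the agent. "Only" excludes alternative agents while holding fixed the prototype as thing and Selin as recipient and at the clinic as setting.
Fact (2) matches on the prototype as thing and Selin as recipient and at the clinic as setting, but has agent = Jonas instead. That refutes the claim.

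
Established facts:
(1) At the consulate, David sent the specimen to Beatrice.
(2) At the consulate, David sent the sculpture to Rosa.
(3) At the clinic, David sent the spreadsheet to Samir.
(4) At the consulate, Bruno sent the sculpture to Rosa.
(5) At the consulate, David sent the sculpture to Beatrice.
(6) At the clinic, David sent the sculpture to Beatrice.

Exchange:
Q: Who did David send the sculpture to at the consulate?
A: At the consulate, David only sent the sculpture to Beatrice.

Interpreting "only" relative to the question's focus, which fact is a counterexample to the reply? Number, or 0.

2

Answering "Who did ... to ...?" puts focus on the recipient — here, "Beatrice".
"Only" then excludes alternative recipients while the background — agent = David, thing = the sculpture, setting = at the consulate — is held fixed.
Fact (2) keeps agent = David, thing = the sculpture, setting = at the consulate but has recipient = Rosa; that refutes the reply.
(Fact (6) would refute a reading with focus on the setting — but that is not what the question asks.)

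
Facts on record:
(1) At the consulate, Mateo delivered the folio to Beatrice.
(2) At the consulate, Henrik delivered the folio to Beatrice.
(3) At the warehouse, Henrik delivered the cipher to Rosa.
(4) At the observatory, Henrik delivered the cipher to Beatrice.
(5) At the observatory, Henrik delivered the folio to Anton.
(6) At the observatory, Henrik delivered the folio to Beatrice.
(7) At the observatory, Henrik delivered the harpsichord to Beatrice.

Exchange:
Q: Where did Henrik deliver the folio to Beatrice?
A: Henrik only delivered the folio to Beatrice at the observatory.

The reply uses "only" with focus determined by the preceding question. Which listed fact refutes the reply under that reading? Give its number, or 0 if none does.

The question "Where did ...?" targets the setting, so in the reply the focus falls on "at the observatory".
"Only" then excludes alternative settings while the background — agent = Henrik, thing = the folio, recipient = Beatrice — is held fixed.
Fact (2) keeps agent = Henrik, thing = the folio, recipient = Beatrice but has setting = at the consulate; that refutes the reply.
(Fact (5) would refute a reading with focus on the recipient — but that is not what the question asks.)

2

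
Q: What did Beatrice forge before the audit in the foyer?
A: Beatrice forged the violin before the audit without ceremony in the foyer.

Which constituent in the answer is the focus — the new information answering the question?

the violin

The wh-word "what" asks about the direct object.
In the answer, "Beatrice", "in the foyer" and "before the audit" are given — repeated from the question.
"without ceremony" is also new, but it specifies the manner, which is not what the question asks about — so it is not the focus.
The constituent filling the direct object gap is "the violin"; that is the focus.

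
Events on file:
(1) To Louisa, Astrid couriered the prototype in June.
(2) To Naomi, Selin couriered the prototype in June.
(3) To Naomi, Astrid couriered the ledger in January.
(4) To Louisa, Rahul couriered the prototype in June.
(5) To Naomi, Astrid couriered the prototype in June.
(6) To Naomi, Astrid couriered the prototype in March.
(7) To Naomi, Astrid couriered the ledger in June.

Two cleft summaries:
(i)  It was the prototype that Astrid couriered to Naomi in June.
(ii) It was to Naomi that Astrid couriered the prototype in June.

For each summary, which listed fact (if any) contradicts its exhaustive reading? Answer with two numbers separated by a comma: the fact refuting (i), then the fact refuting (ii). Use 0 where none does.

(i): focus "the prototype". Looking for Astrid as agent and Naomi as recipient and in June as setting with some other thing — fact (7) has the ledger there. Refuted.
(ii): focus "Naomi". Looking for Astrid as agent and the prototype as thing and in June as setting with some other recipient — fact (1) has Louisa there. Refuted.

7, 1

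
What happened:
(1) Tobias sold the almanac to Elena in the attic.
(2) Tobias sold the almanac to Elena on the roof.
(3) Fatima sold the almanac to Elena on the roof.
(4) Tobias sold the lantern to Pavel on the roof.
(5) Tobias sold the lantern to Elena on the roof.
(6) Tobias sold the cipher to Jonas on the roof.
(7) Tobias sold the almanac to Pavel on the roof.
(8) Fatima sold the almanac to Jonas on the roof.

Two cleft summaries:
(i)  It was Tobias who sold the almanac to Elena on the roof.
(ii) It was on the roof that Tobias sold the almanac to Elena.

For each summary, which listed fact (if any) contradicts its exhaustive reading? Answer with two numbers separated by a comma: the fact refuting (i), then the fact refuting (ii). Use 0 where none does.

3, 1

(i): focus "Tobias". Looking for thing = the almanac, recipient = Elena, setting = on the roof with some other agent — fact (3) has Fatima there. Refuted.
(ii): focus "on the roof". Looking for agent = Tobias, thing = the almanac, recipient = Elena with some other setting — fact (1) has in the attic there. Refuted.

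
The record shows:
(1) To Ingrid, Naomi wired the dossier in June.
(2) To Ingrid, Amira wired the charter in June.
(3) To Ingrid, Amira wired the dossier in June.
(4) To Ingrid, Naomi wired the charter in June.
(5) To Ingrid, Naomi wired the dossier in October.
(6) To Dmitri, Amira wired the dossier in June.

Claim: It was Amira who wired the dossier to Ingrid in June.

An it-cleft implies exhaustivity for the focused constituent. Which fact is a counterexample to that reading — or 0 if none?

1

The cleft puts "Amira" in focus and presupposes the open proposition with same thing, recipient, setting (the dossier / Ingrid / in June).
Exhaustivity: Amira is the only agent satisfying that background.
But fact (1) also has same thing, recipient, setting (the dossier / Ingrid / in June), with agent = Naomi — so the exhaustive reading fails.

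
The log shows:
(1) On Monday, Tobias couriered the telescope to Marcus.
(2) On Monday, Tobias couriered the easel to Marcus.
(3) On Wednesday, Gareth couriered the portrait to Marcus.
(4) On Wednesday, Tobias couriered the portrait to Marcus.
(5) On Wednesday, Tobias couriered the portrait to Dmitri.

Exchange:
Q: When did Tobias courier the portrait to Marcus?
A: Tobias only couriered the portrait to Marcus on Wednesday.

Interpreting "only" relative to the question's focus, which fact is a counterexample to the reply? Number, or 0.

The question "When did ...?" targets the setting, so in the reply the focus falls on "on Wednesday".
So "only" ranges over settings; the rest (same agent, thing, recipient (Tobias / the portrait / Marcus)) is presupposed.
No fact keeps same agent, thing, recipient (Tobias / the portrait / Marcus) while changing the setting; every other fact differs on something backgrounded. The reply stands.
(Fact (5) would refute a reading with focus on the recipient — but that is not what the question asks.)

0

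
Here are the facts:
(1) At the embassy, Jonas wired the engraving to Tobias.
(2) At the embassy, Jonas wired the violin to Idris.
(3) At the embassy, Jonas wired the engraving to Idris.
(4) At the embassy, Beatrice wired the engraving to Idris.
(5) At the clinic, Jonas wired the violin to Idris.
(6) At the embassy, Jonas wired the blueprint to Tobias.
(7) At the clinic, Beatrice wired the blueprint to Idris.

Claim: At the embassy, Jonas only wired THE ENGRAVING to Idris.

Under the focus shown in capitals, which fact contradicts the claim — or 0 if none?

2

The capitals mark "the engraving" as focus. So "only" rules out other things, with the rest (Jonas as agent and Idris as recipient and at the embassy as setting) as background.
Fact (2) matches on Jonas as agent and Idris as recipient and at the embassy as setting, but has thing = the violin instead. That refutes the claim.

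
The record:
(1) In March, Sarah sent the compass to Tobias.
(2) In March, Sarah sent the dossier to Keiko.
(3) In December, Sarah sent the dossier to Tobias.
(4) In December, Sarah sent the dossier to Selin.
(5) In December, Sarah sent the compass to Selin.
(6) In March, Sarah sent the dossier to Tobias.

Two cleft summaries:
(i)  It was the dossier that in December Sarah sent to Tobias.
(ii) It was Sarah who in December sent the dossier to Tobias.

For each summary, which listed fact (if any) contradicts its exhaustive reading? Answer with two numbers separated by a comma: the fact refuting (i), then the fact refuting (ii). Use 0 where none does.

0, 0

(i): focus "the dossier". No fact shares Sarah as agent and Tobias as recipient and in December as setting with a different thing. 0.
(ii): focus "Sarah". No fact shares the dossier as thing and Tobias as recipient and in December as setting with a different agent. 0.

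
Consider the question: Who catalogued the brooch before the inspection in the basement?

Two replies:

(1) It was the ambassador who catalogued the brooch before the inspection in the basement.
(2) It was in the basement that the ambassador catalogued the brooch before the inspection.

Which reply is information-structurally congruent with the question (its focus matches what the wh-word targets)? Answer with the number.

1

The question word "who" targets the subject (agent).
Option (1) clefts "the ambassador" — that matches what the question asks about.
Option (2) clefts "in the basement" — the location, not what was asked.
So the congruent reply is (1).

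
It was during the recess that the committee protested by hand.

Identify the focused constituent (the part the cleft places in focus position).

In an it-cleft "It was X that/who ...", the clefted constituent X is the focus; the that/who-clause expresses the presupposed open proposition.
Here the focus is "during the recess". The backgrounded (presupposed) material includes "the committee" and "by hand".

during the recess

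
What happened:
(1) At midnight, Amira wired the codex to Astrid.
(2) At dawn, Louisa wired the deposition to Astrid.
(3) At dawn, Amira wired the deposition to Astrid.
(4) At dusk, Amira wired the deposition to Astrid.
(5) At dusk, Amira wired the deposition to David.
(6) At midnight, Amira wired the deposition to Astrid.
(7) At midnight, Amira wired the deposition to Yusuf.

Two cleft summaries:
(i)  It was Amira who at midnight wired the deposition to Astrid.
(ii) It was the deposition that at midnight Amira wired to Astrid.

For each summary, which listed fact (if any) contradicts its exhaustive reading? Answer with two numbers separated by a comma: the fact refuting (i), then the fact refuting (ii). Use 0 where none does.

0, 1

Summary (i) focuses "Amira" (the agent); background thing = the deposition, recipient = Astrid, setting = at midnight. No fact matches that background with a different agent, so 0.
Summary (ii) focuses "the deposition" (the thing); background agent = Amira, recipient = Astrid, setting = at midnight. Fact (1) matches that background with thing = the codex — refutes (ii).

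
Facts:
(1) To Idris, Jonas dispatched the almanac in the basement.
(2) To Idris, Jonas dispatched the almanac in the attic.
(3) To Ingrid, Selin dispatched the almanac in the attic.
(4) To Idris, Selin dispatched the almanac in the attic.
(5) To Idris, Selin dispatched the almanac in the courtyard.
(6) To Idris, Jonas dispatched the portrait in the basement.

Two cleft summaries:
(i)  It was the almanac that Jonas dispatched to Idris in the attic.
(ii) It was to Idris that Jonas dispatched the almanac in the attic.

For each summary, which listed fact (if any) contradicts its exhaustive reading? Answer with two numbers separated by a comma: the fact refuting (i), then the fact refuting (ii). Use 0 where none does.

Summary (i) focuses "the almanac" (the thing); background agent = Jonas, recipient = Idris, setting = in the attic. No fact matches that background with a different thing, so 0.
Summary (ii) focuses "Idris" (the recipient); background agent = Jonas, thing = the almanac, setting = in the attic. No fact matches that background with a different recipient, so 0.

0, 0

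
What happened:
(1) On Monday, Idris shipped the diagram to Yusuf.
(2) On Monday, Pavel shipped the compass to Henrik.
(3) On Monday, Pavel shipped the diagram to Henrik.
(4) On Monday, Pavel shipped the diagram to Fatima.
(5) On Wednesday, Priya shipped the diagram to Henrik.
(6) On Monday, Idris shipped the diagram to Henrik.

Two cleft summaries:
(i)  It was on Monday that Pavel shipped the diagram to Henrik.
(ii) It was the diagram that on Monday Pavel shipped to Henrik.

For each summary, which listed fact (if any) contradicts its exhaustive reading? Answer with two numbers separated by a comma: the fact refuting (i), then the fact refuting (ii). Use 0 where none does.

(i): focus "on Monday". No fact shares Pavel as agent and the diagram as thing and Henrik as recipient with a different setting. 0.
(ii): focus "the diagram". Looking for Pavel as agent and Henrik as recipient and on Monday as setting with some other thing — fact (2) has the compass there. Refuted.

0, 2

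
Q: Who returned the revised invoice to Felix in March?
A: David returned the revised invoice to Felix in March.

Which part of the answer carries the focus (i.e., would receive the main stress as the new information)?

The wh-word "who" asks about the subject (agent).
In the answer, "the revised invoice", "to Felix" and "in March" are given — repeated from the question.
The constituent filling the subject (agent) gap is "David"; that is the focus and would carry nuclear stress.

David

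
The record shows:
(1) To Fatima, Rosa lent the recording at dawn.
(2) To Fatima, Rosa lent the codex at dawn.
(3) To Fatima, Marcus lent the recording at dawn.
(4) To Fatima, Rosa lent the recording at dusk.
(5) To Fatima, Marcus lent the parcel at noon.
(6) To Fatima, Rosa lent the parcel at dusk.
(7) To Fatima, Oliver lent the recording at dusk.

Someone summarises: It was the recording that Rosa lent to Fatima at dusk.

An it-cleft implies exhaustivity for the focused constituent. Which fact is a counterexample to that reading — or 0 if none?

6

The cleft puts "the recording" in focus and presupposes the open proposition with Rosa as agent and Fatima as recipient and at dusk as setting.
Exhaustivity: the recording is the only thing satisfying that background.
Fact (6) shares the background but with thing = the parcel; exhaustivity is violated.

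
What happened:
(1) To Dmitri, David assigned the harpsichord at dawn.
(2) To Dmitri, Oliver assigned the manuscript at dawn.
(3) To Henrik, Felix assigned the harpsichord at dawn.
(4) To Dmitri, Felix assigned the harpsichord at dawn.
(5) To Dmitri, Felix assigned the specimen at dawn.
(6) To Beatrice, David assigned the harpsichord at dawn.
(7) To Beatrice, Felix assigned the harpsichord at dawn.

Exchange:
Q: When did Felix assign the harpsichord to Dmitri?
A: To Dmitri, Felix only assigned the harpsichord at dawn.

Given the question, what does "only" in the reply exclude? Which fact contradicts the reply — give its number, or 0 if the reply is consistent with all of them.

Answering "When did ...?" puts focus on the setting — here, "at dawn".
"Only" then excludes alternative settings while the background — same agent, thing, recipient (Felix / the harpsichord / Dmitri) — is held fixed.
No listed fact shares that background with another setting. Nothing contradicts the reply.
(Fact (5) would refute a reading with focus on the thing — but that is not what the question asks.)

0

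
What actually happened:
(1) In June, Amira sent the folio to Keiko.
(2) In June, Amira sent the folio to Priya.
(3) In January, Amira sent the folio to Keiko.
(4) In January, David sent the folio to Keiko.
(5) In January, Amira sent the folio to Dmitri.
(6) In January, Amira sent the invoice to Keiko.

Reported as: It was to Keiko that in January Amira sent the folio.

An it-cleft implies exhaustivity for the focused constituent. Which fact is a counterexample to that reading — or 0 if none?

5

The cleft puts "Keiko" in focus and presupposes the open proposition with Amira as agent and the folio as thing and in January as setting.
The exhaustive reading says no other recipient fits that background.
Fact (5) shares the background but with recipient = Dmitri; exhaustivity is violated.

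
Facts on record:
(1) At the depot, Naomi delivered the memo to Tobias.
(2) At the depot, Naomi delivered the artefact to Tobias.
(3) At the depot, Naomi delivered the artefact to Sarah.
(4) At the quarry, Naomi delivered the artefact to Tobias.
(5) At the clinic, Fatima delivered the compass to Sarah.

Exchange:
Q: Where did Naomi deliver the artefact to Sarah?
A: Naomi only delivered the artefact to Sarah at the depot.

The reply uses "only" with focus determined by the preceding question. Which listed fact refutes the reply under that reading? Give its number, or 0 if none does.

0

Answering "Where did ...?" puts focus on the setting — here, "at the depot".
"Only" then excludes alternative settings while the background — agent = Naomi, thing = the artefact, recipient = Sarah — is held fixed.
No fact keeps agent = Naomi, thing = the artefact, recipient = Sarah while changing the setting; every other fact differs on something backgrounded. The reply stands.
(Fact (2) would refute a reading with focus on the recipient — but that is not what the question asks.)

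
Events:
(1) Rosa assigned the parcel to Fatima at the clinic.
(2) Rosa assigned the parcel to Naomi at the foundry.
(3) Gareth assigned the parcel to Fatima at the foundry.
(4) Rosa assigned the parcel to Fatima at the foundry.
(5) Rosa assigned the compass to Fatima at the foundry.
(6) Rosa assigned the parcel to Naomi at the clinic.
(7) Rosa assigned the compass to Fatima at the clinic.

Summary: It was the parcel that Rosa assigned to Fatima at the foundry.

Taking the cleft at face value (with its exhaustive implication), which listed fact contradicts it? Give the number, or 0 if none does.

5

Focus of the cleft: "the parcel" (the thing). Presupposed background: same agent, recipient, setting (Rosa / Fatima / at the foundry).
Exhaustivity: the parcel is the only thing satisfying that background.
But fact (5) also has same agent, recipient, setting (Rosa / Fatima / at the foundry), with thing = the compass — so the exhaustive reading fails.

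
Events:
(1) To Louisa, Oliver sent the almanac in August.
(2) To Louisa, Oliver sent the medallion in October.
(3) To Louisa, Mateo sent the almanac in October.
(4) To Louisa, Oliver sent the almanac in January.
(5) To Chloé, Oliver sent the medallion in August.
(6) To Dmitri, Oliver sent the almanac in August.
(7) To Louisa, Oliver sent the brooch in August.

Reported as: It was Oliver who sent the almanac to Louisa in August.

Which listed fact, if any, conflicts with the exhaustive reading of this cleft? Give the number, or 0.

0

The cleft puts "Oliver" in focus and presupposes the open proposition with the almanac as thing and Louisa as recipient and in August as setting.
The exhaustive reading says no other agent fits that background.
Every other fact differs from the presupposition on some backgrounded slot, so none challenges the exhaustivity.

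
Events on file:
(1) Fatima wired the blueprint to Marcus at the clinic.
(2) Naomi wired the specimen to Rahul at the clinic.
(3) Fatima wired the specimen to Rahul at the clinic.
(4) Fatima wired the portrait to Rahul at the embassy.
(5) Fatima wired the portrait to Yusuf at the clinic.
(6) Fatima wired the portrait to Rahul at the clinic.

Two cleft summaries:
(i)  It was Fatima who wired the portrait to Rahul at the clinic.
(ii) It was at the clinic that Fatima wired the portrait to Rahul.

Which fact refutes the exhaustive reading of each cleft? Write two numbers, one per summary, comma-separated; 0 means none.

0, 4

Summary (i) focuses "Fatima" (the agent); background same thing, recipient, setting (the portrait / Rahul / at the clinic). No fact matches that background with a different agent, so 0.
Summary (ii) focuses "at the clinic" (the setting); background same agent, thing, recipient (Fatima / the portrait / Rahul). Fact (4) matches that background with setting = at the embassy — refutes (ii).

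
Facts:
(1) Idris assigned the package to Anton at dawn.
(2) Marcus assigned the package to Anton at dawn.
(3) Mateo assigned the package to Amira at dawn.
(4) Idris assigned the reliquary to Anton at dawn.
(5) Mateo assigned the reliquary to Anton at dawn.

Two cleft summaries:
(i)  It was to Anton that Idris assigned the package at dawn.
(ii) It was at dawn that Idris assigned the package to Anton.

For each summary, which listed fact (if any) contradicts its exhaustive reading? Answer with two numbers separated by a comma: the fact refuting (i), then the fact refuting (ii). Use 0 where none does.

(i): focus "Anton". No fact shares agent = Idris, thing = the package, setting = at dawn with a different recipient. 0.
(ii): focus "at dawn". No fact shares agent = Idris, thing = the package, recipient = Anton with a different setting. 0.

0, 0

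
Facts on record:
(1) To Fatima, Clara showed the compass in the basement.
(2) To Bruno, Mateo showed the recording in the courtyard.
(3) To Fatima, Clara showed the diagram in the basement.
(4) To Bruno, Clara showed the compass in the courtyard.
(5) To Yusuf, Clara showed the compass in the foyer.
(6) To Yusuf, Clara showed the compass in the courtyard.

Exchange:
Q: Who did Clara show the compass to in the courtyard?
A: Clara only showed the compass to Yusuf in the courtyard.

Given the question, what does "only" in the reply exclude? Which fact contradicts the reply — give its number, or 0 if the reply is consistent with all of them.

4

The question "Who did ... to ...?" targets the recipient, so in the reply the focus falls on "Yusuf".
"Only" then excludes alternative recipients while the background — agent = Clara, thing = the compass, setting = in the courtyard — is held fixed.
Fact (4) keeps agent = Clara, thing = the compass, setting = in the courtyard but has recipient = Bruno; that refutes the reply.
(Fact (5) would refute a reading with focus on the setting — but that is not what the question asks.)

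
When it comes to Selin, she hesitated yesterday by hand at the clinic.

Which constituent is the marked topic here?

The construction explicitly marks "Selin" as what the sentence is about — the topic.
The remainder of the clause is the comment (what is said about the topic).

Selin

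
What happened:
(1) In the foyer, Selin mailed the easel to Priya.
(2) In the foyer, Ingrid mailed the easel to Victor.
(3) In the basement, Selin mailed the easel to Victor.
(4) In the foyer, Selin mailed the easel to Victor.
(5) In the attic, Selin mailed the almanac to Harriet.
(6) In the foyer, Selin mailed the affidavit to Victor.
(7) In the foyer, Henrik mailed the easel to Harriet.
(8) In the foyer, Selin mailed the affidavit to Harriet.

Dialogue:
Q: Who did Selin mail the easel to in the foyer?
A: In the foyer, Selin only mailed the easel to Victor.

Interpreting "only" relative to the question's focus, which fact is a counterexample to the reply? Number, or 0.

The question "Who did ... to ...?" targets the recipient, so in the reply the focus falls on "Victor".
So "only" ranges over recipients; the rest (Selin as agent and the easel as thing and in the foyer as setting) is presupposed.
Fact (1) keeps Selin as agent and the easel as thing and in the foyer as setting but has recipient = Priya; that refutes the reply.
(Fact (6) would refute a reading with focus on the thing — but that is not what the question asks.)

1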